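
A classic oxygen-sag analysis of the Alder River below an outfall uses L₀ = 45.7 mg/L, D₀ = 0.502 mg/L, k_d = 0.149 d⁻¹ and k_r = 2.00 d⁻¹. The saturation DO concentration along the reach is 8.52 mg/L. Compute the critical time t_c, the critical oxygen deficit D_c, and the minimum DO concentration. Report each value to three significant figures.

At the critical point dD/dt = 0, so k_d L₀ e^(−k_d t) = k_r D. Substituting D(t) from the Streeter–Phelps equation and solving for t gives
t_c = ln[(k_r/k_d)(1 − D₀(k_r−k_d)/(k_d L₀))] / (k_r−k_d).
Here k_r−k_d = 1.851 d⁻¹ and 1 − D₀(k_r−k_d)/(k_d L₀) = 1 − 0.502×1.851/(0.149×45.7) = 0.8635, so
t_c = ln(13.42 × 0.8635) / 1.851 = 2.450 / 1.851 = 1.324 d.
L(t_c) = L₀ e^(−k_d t_c) = 45.7 × 0.8210 = 37.52 mg/L, and at the critical point k_r D_c = k_d L, so D_c = (0.149/2.00) × 37.52 = 2.795 mg/L.
Minimum DO = C_s − D_c = 8.52 − 2.795 = 5.725 mg/L.

t_c ≈ 1.32 d; D_c ≈ 2.80 mg/L; min DO ≈ 5.72 mg/L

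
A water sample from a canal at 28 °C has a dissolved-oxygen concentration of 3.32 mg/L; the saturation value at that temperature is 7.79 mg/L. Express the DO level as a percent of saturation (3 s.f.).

% saturation = C/C_s × 100 = 3.32/7.79 × 100 = 42.6 %.

42.6 % saturation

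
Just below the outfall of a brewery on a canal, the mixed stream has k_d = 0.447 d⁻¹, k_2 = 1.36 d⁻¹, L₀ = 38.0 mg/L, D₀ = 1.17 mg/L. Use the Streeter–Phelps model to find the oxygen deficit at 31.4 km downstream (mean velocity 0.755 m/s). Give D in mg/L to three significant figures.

D ≈ 5.94 mg/L

Travel time t = x/v = 31.4 km / (0.755 m/s) = 31400 m / 0.755 m/s = 41590 s = 0.4814 d.
k_d L₀/(k_2−k_d) = 0.447×38.0/(1.36−0.447) = 16.99/0.9130 = 18.60 mg/L.
e^(−k_d t) = e^(−0.447×0.4814) = 0.8064; e^(−k_2 t) = e^(−1.36×0.4814) = 0.5196.
D = 18.60 × (0.8064 − 0.5196) + 1.17 × 0.5196 = 5.335 + 0.6080 = 5.943 mg/L.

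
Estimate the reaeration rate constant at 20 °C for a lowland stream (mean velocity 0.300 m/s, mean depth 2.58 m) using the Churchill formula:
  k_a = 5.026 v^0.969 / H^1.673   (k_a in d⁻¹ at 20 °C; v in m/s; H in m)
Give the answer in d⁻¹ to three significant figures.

k_a ≈ 0.321 d⁻¹

k_a = 5.026 × 0.300^0.969 / 2.58^1.673 = 5.026 × 0.3114 / 4.882 = 0.3206 d⁻¹.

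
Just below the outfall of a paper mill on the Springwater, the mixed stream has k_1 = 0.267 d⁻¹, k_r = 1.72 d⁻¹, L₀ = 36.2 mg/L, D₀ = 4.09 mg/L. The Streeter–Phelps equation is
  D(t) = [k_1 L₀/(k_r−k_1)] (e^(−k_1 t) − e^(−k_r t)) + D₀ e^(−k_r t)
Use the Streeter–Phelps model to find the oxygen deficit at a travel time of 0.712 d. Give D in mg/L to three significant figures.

D ≈ 4.75 mg/L

k_1 L₀/(k_r−k_1) = 0.267×36.2/(1.72−0.267) = 9.665/1.453 = 6.652 mg/L.
e^(−k_1 t) = e^(−0.267×0.7120) = 0.8269; e^(−k_r t) = e^(−1.72×0.7120) = 0.2939.
D = 6.652 × (0.8269 − 0.2939) + 4.09 × 0.2939 = 3.546 + 1.202 = 4.747 mg/L.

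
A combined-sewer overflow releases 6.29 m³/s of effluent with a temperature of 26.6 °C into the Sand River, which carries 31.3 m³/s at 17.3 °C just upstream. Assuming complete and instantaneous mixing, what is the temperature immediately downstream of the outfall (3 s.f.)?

Flow-weighted mixing: C = (Q_r C_r + Q_w C_w)/(Q_r + Q_w)
= (31.3×17.3 + 6.29×26.6)/(31.3 + 6.29) = 708.8/37.59 = 18.86 °C.

18.9 °C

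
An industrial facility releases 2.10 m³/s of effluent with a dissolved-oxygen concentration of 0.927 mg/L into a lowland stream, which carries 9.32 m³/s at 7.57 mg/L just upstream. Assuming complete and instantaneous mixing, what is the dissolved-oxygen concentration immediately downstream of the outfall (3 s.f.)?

6.35 mg/L

Flow-weighted mixing: C = (Q_r C_r + Q_w C_w)/(Q_r + Q_w)
= (9.32×7.57 + 2.10×0.927)/(9.32 + 2.10) = 72.50/11.42 = 6.348 mg/L.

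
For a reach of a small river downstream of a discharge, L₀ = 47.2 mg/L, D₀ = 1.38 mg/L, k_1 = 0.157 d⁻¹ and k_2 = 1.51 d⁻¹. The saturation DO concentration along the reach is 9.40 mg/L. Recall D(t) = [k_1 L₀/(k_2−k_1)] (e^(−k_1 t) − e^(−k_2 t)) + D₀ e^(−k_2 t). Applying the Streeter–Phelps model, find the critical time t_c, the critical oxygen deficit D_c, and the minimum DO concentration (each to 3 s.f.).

t_c ≈ 1.46 d; D_c ≈ 3.90 mg/L; min DO ≈ 5.50 mg/L

At the critical point dD/dt = 0, so k_1 L₀ e^(−k_1 t) = k_2 D. Substituting D(t) from the Streeter–Phelps equation and solving for t gives
t_c = ln[(k_2/k_1)(1 − D₀(k_2−k_1)/(k_1 L₀))] / (k_2−k_1).
Here k_2−k_1 = 1.353 d⁻¹ and 1 − D₀(k_2−k_1)/(k_1 L₀) = 1 − 1.38×1.353/(0.157×47.2) = 0.7480, so
t_c = ln(9.618 × 0.7480) / 1.353 = 1.973 / 1.353 = 1.458 d.
L(t_c) = L₀ e^(−k_1 t_c) = 47.2 × 0.7953 = 37.54 mg/L, and at the critical point k_2 D_c = k_1 L, so D_c = (0.157/1.51) × 37.54 = 3.903 mg/L.
Minimum DO = C_s − D_c = 9.40 − 3.903 = 5.497 mg/L.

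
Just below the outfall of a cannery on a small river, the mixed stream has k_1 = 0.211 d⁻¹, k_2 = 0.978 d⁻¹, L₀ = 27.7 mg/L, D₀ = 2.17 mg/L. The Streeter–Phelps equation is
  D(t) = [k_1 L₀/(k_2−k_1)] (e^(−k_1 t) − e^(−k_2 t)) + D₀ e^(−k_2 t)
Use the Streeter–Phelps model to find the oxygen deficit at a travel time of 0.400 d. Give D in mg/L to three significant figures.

D ≈ 3.32 mg/L

k_1 L₀/(k_2−k_1) = 0.211×27.7/(0.978−0.211) = 5.845/0.7670 = 7.620 mg/L.
e^(−k_1 t) = e^(−0.211×0.4000) = 0.9191; e^(−k_2 t) = e^(−0.978×0.4000) = 0.6762.
D = 7.620 × (0.9191 − 0.6762) + 2.17 × 0.6762 = 1.850 + 1.467 = 3.318 mg/L.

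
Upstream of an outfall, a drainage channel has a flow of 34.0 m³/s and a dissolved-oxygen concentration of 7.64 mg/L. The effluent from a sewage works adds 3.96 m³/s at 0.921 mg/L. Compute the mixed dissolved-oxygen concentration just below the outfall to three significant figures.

Flow-weighted mixing: C = (Q_r C_r + Q_w C_w)/(Q_r + Q_w)
= (34.0×7.64 + 3.96×0.921)/(34.0 + 3.96) = 263.4/37.96 = 6.939 mg/L.

6.94 mg/L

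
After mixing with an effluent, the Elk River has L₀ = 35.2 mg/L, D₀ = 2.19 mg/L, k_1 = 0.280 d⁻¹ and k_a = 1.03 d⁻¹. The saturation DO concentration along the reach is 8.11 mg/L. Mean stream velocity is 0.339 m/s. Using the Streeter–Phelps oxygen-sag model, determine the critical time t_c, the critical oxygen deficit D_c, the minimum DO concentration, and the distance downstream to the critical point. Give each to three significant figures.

t_c ≈ 1.49 d; D_c ≈ 6.30 mg/L; min DO ≈ 1.81 mg/L; x_c ≈ 43.7 km

With k_a/k_1 = 3.679 and 1 − D₀(k_a−k_1)/(k_1 L₀) = 0.8334,
t_c = ln(3.679 × 0.8334) / (1.03 − 0.280) = ln(3.066) / 0.7500 = 1.120/0.7500 = 1.494 d.
D_c = (k_1/k_a) L₀ e^(−k_1 t_c) = (0.280/1.03) × 35.2 × e^(−0.280×1.494) = 0.2718 × 35.2 × 0.6582 = 6.298 mg/L.
Minimum DO = C_s − D_c = 8.11 − 6.298 = 1.812 mg/L.
x_c = v t_c = 0.339 m/s × 1.494 d × 86400 s/d = 43750 m ≈ 43.7 km.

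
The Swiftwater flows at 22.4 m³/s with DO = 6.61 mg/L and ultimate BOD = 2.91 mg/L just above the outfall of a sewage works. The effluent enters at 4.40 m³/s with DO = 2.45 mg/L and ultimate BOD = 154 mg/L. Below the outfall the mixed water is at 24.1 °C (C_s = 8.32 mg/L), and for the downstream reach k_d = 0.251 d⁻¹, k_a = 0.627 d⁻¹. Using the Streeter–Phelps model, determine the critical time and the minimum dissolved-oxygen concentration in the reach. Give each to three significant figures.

Mixed DO = (22.4×6.61 + 4.40×2.45)/(22.4+4.40) = 158.8/26.80 = 5.927 mg/L.
Mixed L₀ = (22.4×2.91 + 4.40×154)/(26.80) = 742.8/26.80 = 27.72 mg/L.
Initial deficit D₀ = C_s − DO₀ = 8.32 − 5.927 = 2.393 mg/L.
t_c = (1/0.3760) ln[(0.627/0.251)(1 − 2.393×0.3760/(0.251×27.72))] = 2.660 × ln(2.175) = 2.066 d.
D_c = (0.251/0.627) × 27.72 × e^(−0.251×2.066) = 0.4003 × 27.72 × 0.5953 = 6.605 mg/L.
Minimum DO = 8.32 − 6.605 = 1.715 mg/L.

t_c ≈ 2.07 d; minimum DO ≈ 1.72 mg/L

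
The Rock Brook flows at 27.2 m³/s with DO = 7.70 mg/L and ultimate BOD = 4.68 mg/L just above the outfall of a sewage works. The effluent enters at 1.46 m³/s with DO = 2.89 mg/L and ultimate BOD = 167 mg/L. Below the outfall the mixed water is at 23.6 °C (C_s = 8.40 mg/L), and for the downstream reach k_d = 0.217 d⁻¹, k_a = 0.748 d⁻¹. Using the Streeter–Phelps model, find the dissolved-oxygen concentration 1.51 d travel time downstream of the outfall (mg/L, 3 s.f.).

DO ≈ 5.99 mg/L

Mixed DO = (27.2×7.70 + 1.46×2.89)/(27.2+1.46) = 213.7/28.66 = 7.455 mg/L.
Mixed L₀ = (27.2×4.68 + 1.46×167)/(28.66) = 371.1/28.66 = 12.95 mg/L.
Initial deficit D₀ = C_s − DO₀ = 8.40 − 7.455 = 0.9450 mg/L.
D(1.51) = [0.217×12.95/(0.748−0.217)](e^(−0.217×1.51) − e^(−0.748×1.51)) + 0.9450 e^(−0.748×1.51)
= 5.292 × (0.7206 − 0.3232) + 0.9450 × 0.3232 = 2.408 mg/L.
DO = 8.40 − 2.408 = 5.992 mg/L.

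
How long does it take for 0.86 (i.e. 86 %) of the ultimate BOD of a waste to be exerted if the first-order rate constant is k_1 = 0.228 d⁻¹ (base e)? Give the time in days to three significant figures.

t ≈ 8.62 d

y/L₀ = 1 − e^(−k_1 t) = 0.86 ⇒ e^(−k_1 t) = 0.140
t = −ln(0.140) / 0.228 = 1.966 / 0.228 = 8.623 d.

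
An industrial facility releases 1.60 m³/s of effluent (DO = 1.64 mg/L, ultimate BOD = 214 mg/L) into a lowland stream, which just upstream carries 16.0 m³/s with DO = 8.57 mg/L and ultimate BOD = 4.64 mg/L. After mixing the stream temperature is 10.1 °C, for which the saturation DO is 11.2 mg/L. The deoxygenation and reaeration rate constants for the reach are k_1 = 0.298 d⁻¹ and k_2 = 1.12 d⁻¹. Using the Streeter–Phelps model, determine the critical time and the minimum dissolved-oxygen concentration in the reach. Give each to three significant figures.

Mixed DO = (16.0×8.57 + 1.60×1.64)/(16.0+1.60) = 139.7/17.60 = 7.940 mg/L.
Mixed L₀ = (16.0×4.64 + 1.60×214)/(17.60) = 416.6/17.60 = 23.67 mg/L.
Initial deficit D₀ = C_s − DO₀ = 11.2 − 7.940 = 3.260 mg/L.
t_c = (1/0.8220) ln[(1.12/0.298)(1 − 3.260×0.8220/(0.298×23.67))] = 1.217 × ln(2.331) = 1.029 d.
D_c = (0.298/1.12) × 23.67 × e^(−0.298×1.029) = 0.2661 × 23.67 × 0.7358 = 4.635 mg/L.
Minimum DO = 11.2 − 4.635 = 6.565 mg/L.

t_c ≈ 1.03 d; minimum DO ≈ 6.57 mg/L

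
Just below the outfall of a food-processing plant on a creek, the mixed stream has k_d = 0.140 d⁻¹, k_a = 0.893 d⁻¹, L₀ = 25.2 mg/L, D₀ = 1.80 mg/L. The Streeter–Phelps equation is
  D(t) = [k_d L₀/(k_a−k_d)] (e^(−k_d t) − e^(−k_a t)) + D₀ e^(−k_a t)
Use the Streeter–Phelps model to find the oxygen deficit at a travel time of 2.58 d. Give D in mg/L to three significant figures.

k_d L₀/(k_a−k_d) = 0.140×25.2/(0.893−0.140) = 3.528/0.7530 = 4.685 mg/L.
e^(−k_d t) = e^(−0.140×2.580) = 0.6968; e^(−k_a t) = e^(−0.893×2.580) = 0.09986.
D = 4.685 × (0.6968 − 0.09986) + 1.80 × 0.09986 = 2.797 + 0.1798 = 2.977 mg/L.

D ≈ 2.98 mg/L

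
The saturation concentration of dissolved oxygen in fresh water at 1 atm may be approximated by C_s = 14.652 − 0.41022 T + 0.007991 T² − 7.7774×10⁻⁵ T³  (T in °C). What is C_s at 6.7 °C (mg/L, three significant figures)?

C_s ≈ 12.2 mg/L

C_s = 14.652 − 0.41022×6.7 + 0.007991×6.7² − 7.7774×10⁻⁵×6.7³ = 12.24 mg/L.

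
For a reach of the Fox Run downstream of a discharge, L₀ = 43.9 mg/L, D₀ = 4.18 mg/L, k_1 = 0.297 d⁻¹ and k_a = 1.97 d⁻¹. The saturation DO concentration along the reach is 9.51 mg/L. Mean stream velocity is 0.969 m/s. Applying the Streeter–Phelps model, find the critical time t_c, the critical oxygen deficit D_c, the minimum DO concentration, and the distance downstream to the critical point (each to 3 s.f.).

t_c = [1/(k_a−k_1)] ln[(k_a/k_1)(1 − D₀(k_a−k_1)/(k_1 L₀))]
= [1/(1.97−0.297)] ln[(1.97/0.297)(1 − 4.18×1.673/(0.297×43.9))]
= (1/1.673) ln[6.633 × 0.4636] = 0.5977 × ln(3.075) = 0.5977 × 1.123 = 0.6715 d.
D_c = (k_1/k_a) L₀ e^(−k_1 t_c) = (0.297/1.97) × 43.9 × e^(−0.297×0.6715) = 0.1508 × 43.9 × 0.8192 = 5.422 mg/L.
Minimum DO = C_s − D_c = 9.51 − 5.422 = 4.088 mg/L.
x_c = v t_c = 0.969 m/s × 0.6715 d × 86400 s/d = 56220 m ≈ 56.2 km.

t_c ≈ 0.672 d; D_c ≈ 5.42 mg/L; min DO ≈ 4.09 mg/L; x_c ≈ 56.2 km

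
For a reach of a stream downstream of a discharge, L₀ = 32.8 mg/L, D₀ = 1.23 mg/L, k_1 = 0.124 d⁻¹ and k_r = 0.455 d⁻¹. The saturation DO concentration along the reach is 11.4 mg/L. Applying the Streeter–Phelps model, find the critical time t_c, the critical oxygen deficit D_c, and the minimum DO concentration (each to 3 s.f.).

With k_r/k_1 = 3.669 and 1 − D₀(k_r−k_1)/(k_1 L₀) = 0.8999,
t_c = ln(3.669 × 0.8999) / (0.455 − 0.124) = ln(3.302) / 0.3310 = 1.195/0.3310 = 3.609 d.
L(t_c) = L₀ e^(−k_1 t_c) = 32.8 × 0.6392 = 20.97 mg/L, and at the critical point k_r D_c = k_1 L, so D_c = (0.124/0.455) × 20.97 = 5.714 mg/L.
Minimum DO = C_s − D_c = 11.4 − 5.714 = 5.686 mg/L.

t_c ≈ 3.61 d; D_c ≈ 5.71 mg/L; min DO ≈ 5.69 mg/L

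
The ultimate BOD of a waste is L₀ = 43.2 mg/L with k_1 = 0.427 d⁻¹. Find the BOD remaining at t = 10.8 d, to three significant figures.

L_t = L₀ e^(−k_1 t) = 43.2 × e^(−0.427×10.8) = 43.2 × 0.009936 = 0.4292 mg/L.

L ≈ 0.429 mg/L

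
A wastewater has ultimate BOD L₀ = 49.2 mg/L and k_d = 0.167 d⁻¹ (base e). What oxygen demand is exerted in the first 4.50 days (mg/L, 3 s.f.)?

y_t = L₀(1 − e^(−k_d t)) = 49.2 × (1 − e^(−0.167×4.50))
= 49.2 × (1 − 0.4717) = 49.2 × 0.5283 = 25.99 mg/L.

y ≈ 26.0 mg/L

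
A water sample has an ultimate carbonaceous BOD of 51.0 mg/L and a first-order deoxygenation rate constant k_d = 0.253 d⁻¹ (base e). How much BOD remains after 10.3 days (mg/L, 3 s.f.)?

L_t = L₀ e^(−k_d t) = 51.0 × e^(−0.253×10.3) = 51.0 × 0.07384 = 3.766 mg/L.

L ≈ 3.77 mg/L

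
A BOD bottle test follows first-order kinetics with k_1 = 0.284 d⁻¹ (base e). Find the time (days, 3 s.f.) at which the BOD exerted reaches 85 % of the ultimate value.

t ≈ 6.68 d

y/L₀ = 1 − e^(−k_1 t) = 0.85 ⇒ e^(−k_1 t) = 0.150
t = −ln(0.150) / 0.284 = 1.897 / 0.284 = 6.680 d.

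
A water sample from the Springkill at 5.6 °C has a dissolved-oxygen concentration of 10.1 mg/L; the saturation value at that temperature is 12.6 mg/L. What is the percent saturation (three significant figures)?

% saturation = C/C_s × 100 = 10.1/12.6 × 100 = 80.2 %.

80.2 % saturation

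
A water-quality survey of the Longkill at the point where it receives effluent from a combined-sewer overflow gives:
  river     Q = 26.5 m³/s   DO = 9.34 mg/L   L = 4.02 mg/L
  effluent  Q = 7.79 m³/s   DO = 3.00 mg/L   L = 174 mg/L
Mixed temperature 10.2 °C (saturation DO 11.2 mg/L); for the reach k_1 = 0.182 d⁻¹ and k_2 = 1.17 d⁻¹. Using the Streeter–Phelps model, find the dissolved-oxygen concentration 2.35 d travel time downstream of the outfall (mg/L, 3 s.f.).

DO ≈ 6.37 mg/L

Mixed DO = (26.5×9.34 + 7.79×3.00)/(26.5+7.79) = 270.9/34.29 = 7.900 mg/L.
Mixed L₀ = (26.5×4.02 + 7.79×174)/(34.29) = 1462/34.29 = 42.64 mg/L.
Initial deficit D₀ = C_s − DO₀ = 11.2 − 7.900 = 3.300 mg/L.
D(2.35) = [0.182×42.64/(1.17−0.182)](e^(−0.182×2.35) − e^(−1.17×2.35)) + 3.300 e^(−1.17×2.35)
= 7.854 × (0.6520 − 0.06396) + 3.300 × 0.06396 = 4.830 mg/L.
DO = 11.2 − 4.830 = 6.370 mg/L.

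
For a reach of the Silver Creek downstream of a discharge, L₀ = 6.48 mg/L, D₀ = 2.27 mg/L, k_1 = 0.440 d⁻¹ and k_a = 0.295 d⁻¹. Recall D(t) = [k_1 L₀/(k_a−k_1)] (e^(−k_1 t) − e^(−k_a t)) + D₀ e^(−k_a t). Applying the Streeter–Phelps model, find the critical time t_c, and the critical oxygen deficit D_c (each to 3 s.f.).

t_c ≈ 2.00 d; D_c ≈ 4.00 mg/L

t_c = [1/(k_a−k_1)] ln[(k_a/k_1)(1 − D₀(k_a−k_1)/(k_1 L₀))]
= [1/(0.295−0.440)] ln[(0.295/0.440)(1 − 2.27×-0.1450/(0.440×6.48))]
= (1/-0.1450) ln[0.6705 × 1.115] = -6.897 × ln(0.7479) = -6.897 × -0.2905 = 2.004 d.
L(t_c) = L₀ e^(−k_1 t_c) = 6.48 × 0.4141 = 2.683 mg/L, and at the critical point k_a D_c = k_1 L, so D_c = (0.440/0.295) × 2.683 = 4.002 mg/L.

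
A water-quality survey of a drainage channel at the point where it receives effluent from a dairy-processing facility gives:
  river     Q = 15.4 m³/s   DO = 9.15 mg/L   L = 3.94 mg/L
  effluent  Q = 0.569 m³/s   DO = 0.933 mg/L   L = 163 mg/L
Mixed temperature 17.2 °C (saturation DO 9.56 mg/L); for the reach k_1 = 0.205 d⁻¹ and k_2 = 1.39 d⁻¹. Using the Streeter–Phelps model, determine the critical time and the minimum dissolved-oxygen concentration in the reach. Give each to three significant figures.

Mixed DO = (15.4×9.15 + 0.569×0.933)/(15.4+0.569) = 141.4/15.97 = 8.857 mg/L.
Mixed L₀ = (15.4×3.94 + 0.569×163)/(15.97) = 153.4/15.97 = 9.608 mg/L.
Initial deficit D₀ = C_s − DO₀ = 9.56 − 8.857 = 0.7028 mg/L.
t_c = (1/1.185) ln[(1.39/0.205)(1 − 0.7028×1.185/(0.205×9.608))] = 0.8439 × ln(3.913) = 1.151 d.
D_c = (0.205/1.39) × 9.608 × e^(−0.205×1.151) = 0.1475 × 9.608 × 0.7898 = 1.119 mg/L.
Minimum DO = 9.56 − 1.119 = 8.441 mg/L.

t_c ≈ 1.15 d; minimum DO ≈ 8.44 mg/L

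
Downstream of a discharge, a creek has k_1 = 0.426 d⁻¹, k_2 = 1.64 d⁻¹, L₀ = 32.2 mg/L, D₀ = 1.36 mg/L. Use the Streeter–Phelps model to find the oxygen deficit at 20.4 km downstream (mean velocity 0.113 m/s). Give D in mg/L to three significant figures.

D ≈ 4.32 mg/L

Travel time t = x/v = 20.4 km / (0.113 m/s) = 20400 m / 0.113 m/s = 180500 s = 2.089 d.
k_1 L₀/(k_2−k_1) = 0.426×32.2/(1.64−0.426) = 13.72/1.214 = 11.30 mg/L.
e^(−k_1 t) = e^(−0.426×2.089) = 0.4106; e^(−k_2 t) = e^(−1.64×2.089) = 0.03249.
D = 11.30 × (0.4106 − 0.03249) + 1.36 × 0.03249 = 4.272 + 0.04419 = 4.317 mg/L.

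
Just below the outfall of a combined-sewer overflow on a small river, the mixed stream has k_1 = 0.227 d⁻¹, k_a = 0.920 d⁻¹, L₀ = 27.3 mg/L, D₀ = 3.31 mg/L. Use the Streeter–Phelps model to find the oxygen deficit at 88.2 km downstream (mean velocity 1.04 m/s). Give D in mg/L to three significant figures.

Travel time t = x/v = 88.2 km / (1.04 m/s) = 88200 m / 1.04 m/s = 84810 s = 0.9816 d.
k_1 L₀/(k_a−k_1) = 0.227×27.3/(0.920−0.227) = 6.197/0.6930 = 8.942 mg/L.
e^(−k_1 t) = e^(−0.227×0.9816) = 0.8003; e^(−k_a t) = e^(−0.920×0.9816) = 0.4053.
D = 8.942 × (0.8003 − 0.4053) + 3.31 × 0.4053 = 3.532 + 1.342 = 4.873 mg/L.

D ≈ 4.87 mg/L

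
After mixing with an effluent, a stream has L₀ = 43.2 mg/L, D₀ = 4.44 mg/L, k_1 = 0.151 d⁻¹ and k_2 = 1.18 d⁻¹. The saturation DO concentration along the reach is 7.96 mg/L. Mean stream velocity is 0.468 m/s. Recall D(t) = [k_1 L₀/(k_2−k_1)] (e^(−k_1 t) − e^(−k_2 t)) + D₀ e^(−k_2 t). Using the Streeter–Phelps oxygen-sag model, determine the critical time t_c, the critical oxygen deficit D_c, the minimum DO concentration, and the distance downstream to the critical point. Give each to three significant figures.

t_c ≈ 0.827 d; D_c ≈ 4.88 mg/L; min DO ≈ 3.08 mg/L; x_c ≈ 33.4 km

t_c = [1/(k_2−k_1)] ln[(k_2/k_1)(1 − D₀(k_2−k_1)/(k_1 L₀))]
= [1/(1.18−0.151)] ln[(1.18/0.151)(1 − 4.44×1.029/(0.151×43.2))]
= (1/1.029) ln[7.815 × 0.2996] = 0.9718 × ln(2.341) = 0.9718 × 0.8507 = 0.8268 d.
D_c = (k_1/k_2) L₀ e^(−k_1 t_c) = (0.151/1.18) × 43.2 × e^(−0.151×0.8268) = 0.1280 × 43.2 × 0.8826 = 4.879 mg/L.
Minimum DO = C_s − D_c = 7.96 − 4.879 = 3.081 mg/L.
x_c = v t_c = 0.468 m/s × 0.8268 d × 86400 s/d = 33430 m ≈ 33.4 km.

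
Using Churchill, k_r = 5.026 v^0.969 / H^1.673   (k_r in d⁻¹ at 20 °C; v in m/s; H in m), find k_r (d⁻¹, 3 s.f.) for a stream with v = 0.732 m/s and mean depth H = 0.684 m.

k_r ≈ 7.01 d⁻¹

k_r = 5.026 × 0.732^0.969 / 0.684^1.673 = 5.026 × 0.7391 / 0.5297 = 7.013 d⁻¹.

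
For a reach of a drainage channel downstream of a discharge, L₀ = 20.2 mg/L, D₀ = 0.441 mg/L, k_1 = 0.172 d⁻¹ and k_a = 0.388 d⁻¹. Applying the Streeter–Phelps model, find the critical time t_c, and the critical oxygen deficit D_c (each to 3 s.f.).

With k_a/k_1 = 2.256 and 1 − D₀(k_a−k_1)/(k_1 L₀) = 0.9726,
t_c = ln(2.256 × 0.9726) / (0.388 − 0.172) = ln(2.194) / 0.2160 = 0.7857/0.2160 = 3.638 d.
D_c = (k_1/k_a) L₀ e^(−k_1 t_c) = (0.172/0.388) × 20.2 × e^(−0.172×3.638) = 0.4433 × 20.2 × 0.5349 = 4.790 mg/L.

t_c ≈ 3.64 d; D_c ≈ 4.79 mg/L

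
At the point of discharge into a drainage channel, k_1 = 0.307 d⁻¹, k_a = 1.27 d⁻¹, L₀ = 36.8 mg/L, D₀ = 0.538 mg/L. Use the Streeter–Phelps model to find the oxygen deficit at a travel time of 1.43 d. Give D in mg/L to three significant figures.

D ≈ 5.74 mg/L

k_1 L₀/(k_a−k_1) = 0.307×36.8/(1.27−0.307) = 11.30/0.9630 = 11.73 mg/L.
e^(−k_1 t) = e^(−0.307×1.430) = 0.6447; e^(−k_a t) = e^(−1.27×1.430) = 0.1627.
D = 11.73 × (0.6447 − 0.1627) + 0.538 × 0.1627 = 5.655 + 0.08751 = 5.742 mg/L.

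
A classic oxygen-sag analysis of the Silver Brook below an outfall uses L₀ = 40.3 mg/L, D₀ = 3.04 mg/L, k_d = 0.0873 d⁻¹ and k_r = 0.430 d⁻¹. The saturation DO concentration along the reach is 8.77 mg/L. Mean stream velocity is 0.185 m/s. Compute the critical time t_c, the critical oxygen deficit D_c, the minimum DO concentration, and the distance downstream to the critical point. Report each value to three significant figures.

With k_r/k_d = 4.926 and 1 − D₀(k_r−k_d)/(k_d L₀) = 0.7039,
t_c = ln(4.926 × 0.7039) / (0.430 − 0.0873) = ln(3.467) / 0.3427 = 1.243/0.3427 = 3.628 d.
D_c = (k_d/k_r) L₀ e^(−k_d t_c) = (0.0873/0.430) × 40.3 × e^(−0.0873×3.628) = 0.2030 × 40.3 × 0.7285 = 5.961 mg/L.
Minimum DO = C_s − D_c = 8.77 − 5.961 = 2.809 mg/L.
x_c = v t_c = 0.185 m/s × 3.628 d × 86400 s/d = 57990 m ≈ 58.0 km.

t_c ≈ 3.63 d; D_c ≈ 5.96 mg/L; min DO ≈ 2.81 mg/L; x_c ≈ 58.0 km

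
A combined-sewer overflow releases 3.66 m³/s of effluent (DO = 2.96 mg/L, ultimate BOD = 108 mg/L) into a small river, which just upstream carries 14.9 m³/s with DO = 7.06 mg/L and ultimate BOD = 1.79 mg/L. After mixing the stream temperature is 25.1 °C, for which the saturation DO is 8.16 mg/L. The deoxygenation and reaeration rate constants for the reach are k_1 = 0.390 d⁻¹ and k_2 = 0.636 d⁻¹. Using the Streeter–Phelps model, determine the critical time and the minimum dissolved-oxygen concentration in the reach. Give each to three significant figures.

Mixed DO = (14.9×7.06 + 3.66×2.96)/(14.9+3.66) = 116.0/18.56 = 6.251 mg/L.
Mixed L₀ = (14.9×1.79 + 3.66×108)/(18.56) = 422.0/18.56 = 22.73 mg/L.
Initial deficit D₀ = C_s − DO₀ = 8.16 − 6.251 = 1.909 mg/L.
t_c = (1/0.2460) ln[(0.636/0.390)(1 − 1.909×0.2460/(0.390×22.73))] = 4.065 × ln(1.544) = 1.767 d.
D_c = (0.390/0.636) × 22.73 × e^(−0.390×1.767) = 0.6132 × 22.73 × 0.5020 = 6.999 mg/L.
Minimum DO = 8.16 − 6.999 = 1.161 mg/L.

t_c ≈ 1.77 d; minimum DO ≈ 1.16 mg/L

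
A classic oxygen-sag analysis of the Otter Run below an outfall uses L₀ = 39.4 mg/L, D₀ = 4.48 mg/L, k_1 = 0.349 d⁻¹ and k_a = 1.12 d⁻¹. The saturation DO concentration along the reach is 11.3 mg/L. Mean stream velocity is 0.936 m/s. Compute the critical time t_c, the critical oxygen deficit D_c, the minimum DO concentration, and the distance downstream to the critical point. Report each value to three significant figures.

t_c ≈ 1.14 d; D_c ≈ 8.26 mg/L; min DO ≈ 3.04 mg/L; x_c ≈ 92.0 km

At the critical point dD/dt = 0, so k_1 L₀ e^(−k_1 t) = k_a D. Substituting D(t) from the Streeter–Phelps equation and solving for t gives
t_c = ln[(k_a/k_1)(1 − D₀(k_a−k_1)/(k_1 L₀))] / (k_a−k_1).
Here k_a−k_1 = 0.7710 d⁻¹ and 1 − D₀(k_a−k_1)/(k_1 L₀) = 1 − 4.48×0.7710/(0.349×39.4) = 0.7488, so
t_c = ln(3.209 × 0.7488) / 0.7710 = 0.8767 / 0.7710 = 1.137 d.
L(t_c) = L₀ e^(−k_1 t_c) = 39.4 × 0.6724 = 26.49 mg/L, and at the critical point k_a D_c = k_1 L, so D_c = (0.349/1.12) × 26.49 = 8.256 mg/L.
Minimum DO = C_s − D_c = 11.3 − 8.256 = 3.044 mg/L.
x_c = v t_c = 0.936 m/s × 1.137 d × 86400 s/d = 91960 m ≈ 92.0 km.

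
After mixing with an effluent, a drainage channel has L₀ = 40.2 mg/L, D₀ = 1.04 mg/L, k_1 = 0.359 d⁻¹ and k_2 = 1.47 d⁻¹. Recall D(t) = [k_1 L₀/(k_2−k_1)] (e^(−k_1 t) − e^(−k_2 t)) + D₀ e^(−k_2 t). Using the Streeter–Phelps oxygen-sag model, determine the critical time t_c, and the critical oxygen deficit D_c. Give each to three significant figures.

t_c ≈ 1.19 d; D_c ≈ 6.40 mg/L

At the critical point dD/dt = 0, so k_1 L₀ e^(−k_1 t) = k_2 D. Substituting D(t) from the Streeter–Phelps equation and solving for t gives
t_c = ln[(k_2/k_1)(1 − D₀(k_2−k_1)/(k_1 L₀))] / (k_2−k_1).
Here k_2−k_1 = 1.111 d⁻¹ and 1 − D₀(k_2−k_1)/(k_1 L₀) = 1 − 1.04×1.111/(0.359×40.2) = 0.9199, so
t_c = ln(4.095 × 0.9199) / 1.111 = 1.326 / 1.111 = 1.194 d.
L(t_c) = L₀ e^(−k_1 t_c) = 40.2 × 0.6515 = 26.19 mg/L, and at the critical point k_2 D_c = k_1 L, so D_c = (0.359/1.47) × 26.19 = 6.396 mg/L.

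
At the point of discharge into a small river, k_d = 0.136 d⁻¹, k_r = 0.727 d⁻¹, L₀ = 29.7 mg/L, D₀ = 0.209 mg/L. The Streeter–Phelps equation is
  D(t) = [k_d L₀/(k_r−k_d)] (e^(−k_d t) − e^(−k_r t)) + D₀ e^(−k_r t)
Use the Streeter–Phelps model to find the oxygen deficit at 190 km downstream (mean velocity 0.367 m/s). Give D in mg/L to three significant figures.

Travel time t = x/v = 190 km / (0.367 m/s) = 190000 m / 0.367 m/s = 517700 s = 5.992 d.
k_d L₀/(k_r−k_d) = 0.136×29.7/(0.727−0.136) = 4.039/0.5910 = 6.835 mg/L.
e^(−k_d t) = e^(−0.136×5.992) = 0.4427; e^(−k_r t) = e^(−0.727×5.992) = 0.01283.
D = 6.835 × (0.4427 − 0.01283) + 0.209 × 0.01283 = 2.938 + 0.002681 = 2.940 mg/L.

D ≈ 2.94 mg/L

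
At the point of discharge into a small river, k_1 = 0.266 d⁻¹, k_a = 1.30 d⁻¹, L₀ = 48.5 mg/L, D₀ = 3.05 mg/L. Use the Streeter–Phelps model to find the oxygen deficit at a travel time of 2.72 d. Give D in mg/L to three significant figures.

D ≈ 5.78 mg/L

k_1 L₀/(k_a−k_1) = 0.266×48.5/(1.30−0.266) = 12.90/1.034 = 12.48 mg/L.
e^(−k_1 t) = e^(−0.266×2.720) = 0.4850; e^(−k_a t) = e^(−1.30×2.720) = 0.02913.
D = 12.48 × (0.4850 − 0.02913) + 3.05 × 0.02913 = 5.688 + 0.08885 = 5.777 mg/L.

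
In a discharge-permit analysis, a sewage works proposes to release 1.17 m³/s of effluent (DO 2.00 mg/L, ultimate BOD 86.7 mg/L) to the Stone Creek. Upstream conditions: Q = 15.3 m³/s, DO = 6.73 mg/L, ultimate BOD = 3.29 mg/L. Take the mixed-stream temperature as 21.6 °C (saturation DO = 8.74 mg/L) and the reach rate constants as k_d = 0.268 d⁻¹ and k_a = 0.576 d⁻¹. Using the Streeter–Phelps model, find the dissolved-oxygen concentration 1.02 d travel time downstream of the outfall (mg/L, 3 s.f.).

Mixed DO = (15.3×6.73 + 1.17×2.00)/(15.3+1.17) = 105.3/16.47 = 6.394 mg/L.
Mixed L₀ = (15.3×3.29 + 1.17×86.7)/(16.47) = 151.8/16.47 = 9.215 mg/L.
Initial deficit D₀ = C_s − DO₀ = 8.74 − 6.394 = 2.346 mg/L.
D(1.02) = [0.268×9.215/(0.576−0.268)](e^(−0.268×1.02) − e^(−0.576×1.02)) + 2.346 e^(−0.576×1.02)
= 8.019 × (0.7608 − 0.5557) + 2.346 × 0.5557 = 2.948 mg/L.
DO = 8.74 − 2.948 = 5.792 mg/L.

DO ≈ 5.79 mg/L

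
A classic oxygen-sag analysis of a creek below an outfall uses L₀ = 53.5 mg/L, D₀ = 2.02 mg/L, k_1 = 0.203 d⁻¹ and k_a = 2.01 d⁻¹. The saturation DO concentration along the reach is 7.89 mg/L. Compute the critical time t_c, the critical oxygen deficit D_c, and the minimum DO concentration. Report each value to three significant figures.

t_c ≈ 1.04 d; D_c ≈ 4.37 mg/L; min DO ≈ 3.52 mg/L

With k_a/k_1 = 9.901 and 1 − D₀(k_a−k_1)/(k_1 L₀) = 0.6639,
t_c = ln(9.901 × 0.6639) / (2.01 − 0.203) = ln(6.574) / 1.807 = 1.883/1.807 = 1.042 d.
D_c = (k_1/k_a) L₀ e^(−k_1 t_c) = (0.203/2.01) × 53.5 × e^(−0.203×1.042) = 0.1010 × 53.5 × 0.8093 = 4.373 mg/L.
Minimum DO = C_s − D_c = 7.89 − 4.373 = 3.517 mg/L.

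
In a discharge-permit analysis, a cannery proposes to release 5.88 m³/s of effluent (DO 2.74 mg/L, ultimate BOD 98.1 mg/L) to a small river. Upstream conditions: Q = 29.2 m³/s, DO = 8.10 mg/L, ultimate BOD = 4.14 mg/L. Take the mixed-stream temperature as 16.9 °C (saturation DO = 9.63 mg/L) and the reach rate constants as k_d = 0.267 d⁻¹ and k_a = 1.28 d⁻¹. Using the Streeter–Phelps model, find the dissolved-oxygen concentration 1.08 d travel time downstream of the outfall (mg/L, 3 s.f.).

DO ≈ 6.41 mg/L

Mixed DO = (29.2×8.10 + 5.88×2.74)/(29.2+5.88) = 252.6/35.08 = 7.202 mg/L.
Mixed L₀ = (29.2×4.14 + 5.88×98.1)/(35.08) = 697.7/35.08 = 19.89 mg/L.
Initial deficit D₀ = C_s − DO₀ = 9.63 − 7.202 = 2.428 mg/L.
D(1.08) = [0.267×19.89/(1.28−0.267)](e^(−0.267×1.08) − e^(−1.28×1.08)) + 2.428 e^(−1.28×1.08)
= 5.242 × (0.7495 − 0.2510) + 2.428 × 0.2510 = 3.223 mg/L.
DO = 9.63 − 3.223 = 6.407 mg/L.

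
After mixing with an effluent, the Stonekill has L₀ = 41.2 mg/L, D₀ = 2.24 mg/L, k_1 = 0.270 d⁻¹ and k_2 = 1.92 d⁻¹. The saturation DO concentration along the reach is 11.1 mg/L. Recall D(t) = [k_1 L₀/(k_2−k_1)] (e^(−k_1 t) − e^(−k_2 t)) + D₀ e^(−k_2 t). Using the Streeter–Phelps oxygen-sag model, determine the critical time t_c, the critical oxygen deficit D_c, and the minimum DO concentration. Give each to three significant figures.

With k_2/k_1 = 7.111 and 1 − D₀(k_2−k_1)/(k_1 L₀) = 0.6677,
t_c = ln(7.111 × 0.6677) / (1.92 − 0.270) = ln(4.748) / 1.650 = 1.558/1.650 = 0.9441 d.
D_c = (k_1/k_2) L₀ e^(−k_1 t_c) = (0.270/1.92) × 41.2 × e^(−0.270×0.9441) = 0.1406 × 41.2 × 0.7750 = 4.490 mg/L.
Minimum DO = C_s − D_c = 11.1 − 4.490 = 6.610 mg/L.

t_c ≈ 0.944 d; D_c ≈ 4.49 mg/L; min DO ≈ 6.61 mg/L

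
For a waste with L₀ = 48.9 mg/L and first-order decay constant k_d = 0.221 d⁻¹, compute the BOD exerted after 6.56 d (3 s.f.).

y ≈ 37.4 mg/L

y_t = L₀(1 − e^(−k_d t)) = 48.9 × (1 − e^(−0.221×6.56))
= 48.9 × (1 − 0.2346) = 48.9 × 0.7654 = 37.43 mg/L.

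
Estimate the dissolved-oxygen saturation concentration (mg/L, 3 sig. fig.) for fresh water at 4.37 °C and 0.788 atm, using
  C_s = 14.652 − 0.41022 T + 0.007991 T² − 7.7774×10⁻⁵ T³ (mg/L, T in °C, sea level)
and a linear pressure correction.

At sea level: C_s = 14.652 − 0.41022×4.37 + 0.007991×4.37² − 7.7774×10⁻⁵×4.37³ = 13.01 mg/L.
Pressure correction: C_s' = 13.01 × 0.788 = 10.25 mg/L.

C_s ≈ 10.2 mg/L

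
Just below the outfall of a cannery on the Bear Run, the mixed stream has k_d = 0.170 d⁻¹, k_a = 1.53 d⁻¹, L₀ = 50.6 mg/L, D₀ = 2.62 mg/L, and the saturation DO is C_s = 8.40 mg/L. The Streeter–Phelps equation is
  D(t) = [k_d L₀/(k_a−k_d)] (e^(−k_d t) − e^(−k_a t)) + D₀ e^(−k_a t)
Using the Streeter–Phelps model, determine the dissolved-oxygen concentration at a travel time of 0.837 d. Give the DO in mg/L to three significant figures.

k_d L₀/(k_a−k_d) = 0.170×50.6/(1.53−0.170) = 8.602/1.360 = 6.325 mg/L.
e^(−k_d t) = e^(−0.170×0.8370) = 0.8674; e^(−k_a t) = e^(−1.53×0.8370) = 0.2779.
D = 6.325 × (0.8674 − 0.2779) + 2.62 × 0.2779 = 3.729 + 0.7280 = 4.457 mg/L.
DO = C_s − D = 8.40 − 4.457 = 3.943 mg/L.

DO ≈ 3.94 mg/L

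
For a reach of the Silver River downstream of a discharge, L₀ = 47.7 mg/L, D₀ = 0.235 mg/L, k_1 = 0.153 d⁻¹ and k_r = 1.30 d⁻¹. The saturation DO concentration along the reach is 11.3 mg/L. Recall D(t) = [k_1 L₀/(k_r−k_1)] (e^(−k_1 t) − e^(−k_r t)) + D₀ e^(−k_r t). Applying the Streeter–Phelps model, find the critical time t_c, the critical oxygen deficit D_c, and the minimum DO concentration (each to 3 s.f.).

t_c ≈ 1.83 d; D_c ≈ 4.24 mg/L; min DO ≈ 7.06 mg/L

With k_r/k_1 = 8.497 and 1 − D₀(k_r−k_1)/(k_1 L₀) = 0.9631,
t_c = ln(8.497 × 0.9631) / (1.30 − 0.153) = ln(8.183) / 1.147 = 2.102/1.147 = 1.833 d.
D_c = (k_1/k_r) L₀ e^(−k_1 t_c) = (0.153/1.30) × 47.7 × e^(−0.153×1.833) = 0.1177 × 47.7 × 0.7555 = 4.241 mg/L.
Minimum DO = C_s − D_c = 11.3 − 4.241 = 7.059 mg/L.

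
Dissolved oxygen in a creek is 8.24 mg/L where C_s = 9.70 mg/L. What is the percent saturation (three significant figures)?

% saturation = C/C_s × 100 = 8.24/9.70 × 100 = 84.9 %.

84.9 % saturation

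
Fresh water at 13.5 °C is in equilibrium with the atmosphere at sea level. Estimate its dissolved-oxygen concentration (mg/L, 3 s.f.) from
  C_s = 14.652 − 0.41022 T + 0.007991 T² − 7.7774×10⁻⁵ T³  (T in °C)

C_s ≈ 10.4 mg/L

C_s = 14.652 − 0.41022×13.5 + 0.007991×13.5² − 7.7774×10⁻⁵×13.5³ = 10.38 mg/L.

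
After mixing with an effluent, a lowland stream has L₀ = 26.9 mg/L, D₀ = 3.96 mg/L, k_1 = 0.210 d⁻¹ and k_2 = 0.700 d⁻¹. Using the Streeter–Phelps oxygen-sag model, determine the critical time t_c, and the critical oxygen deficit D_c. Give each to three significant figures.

At the critical point dD/dt = 0, so k_1 L₀ e^(−k_1 t) = k_2 D. Substituting D(t) from the Streeter–Phelps equation and solving for t gives
t_c = ln[(k_2/k_1)(1 − D₀(k_2−k_1)/(k_1 L₀))] / (k_2−k_1).
Here k_2−k_1 = 0.4900 d⁻¹ and 1 − D₀(k_2−k_1)/(k_1 L₀) = 1 − 3.96×0.4900/(0.210×26.9) = 0.6565, so
t_c = ln(3.333 × 0.6565) / 0.4900 = 0.7831 / 0.4900 = 1.598 d.
L(t_c) = L₀ e^(−k_1 t_c) = 26.9 × 0.7149 = 19.23 mg/L, and at the critical point k_2 D_c = k_1 L, so D_c = (0.210/0.700) × 19.23 = 5.769 mg/L.

t_c ≈ 1.60 d; D_c ≈ 5.77 mg/L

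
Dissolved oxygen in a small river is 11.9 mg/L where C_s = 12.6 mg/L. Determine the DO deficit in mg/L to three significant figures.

D ≈ 0.700 mg/L

D = C_s − C = 12.6 − 11.9 = 0.700 mg/L.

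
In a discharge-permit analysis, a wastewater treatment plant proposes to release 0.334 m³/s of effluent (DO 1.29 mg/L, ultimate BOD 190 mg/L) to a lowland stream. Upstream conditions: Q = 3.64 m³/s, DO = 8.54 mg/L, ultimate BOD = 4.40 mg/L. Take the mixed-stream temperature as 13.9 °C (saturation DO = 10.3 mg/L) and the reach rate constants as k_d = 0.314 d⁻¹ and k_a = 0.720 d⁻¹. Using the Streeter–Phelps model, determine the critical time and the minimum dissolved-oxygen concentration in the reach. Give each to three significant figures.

t_c ≈ 1.63 d; minimum DO ≈ 5.08 mg/L

Mixed DO = (3.64×8.54 + 0.334×1.29)/(3.64+0.334) = 31.52/3.974 = 7.931 mg/L.
Mixed L₀ = (3.64×4.40 + 0.334×190)/(3.974) = 79.48/3.974 = 20.00 mg/L.
Initial deficit D₀ = C_s − DO₀ = 10.3 − 7.931 = 2.369 mg/L.
t_c = (1/0.4060) ln[(0.720/0.314)(1 − 2.369×0.4060/(0.314×20.00))] = 2.463 × ln(1.942) = 1.634 d.
D_c = (0.314/0.720) × 20.00 × e^(−0.314×1.634) = 0.4361 × 20.00 × 0.5986 = 5.221 mg/L.
Minimum DO = 10.3 − 5.221 = 5.079 mg/L.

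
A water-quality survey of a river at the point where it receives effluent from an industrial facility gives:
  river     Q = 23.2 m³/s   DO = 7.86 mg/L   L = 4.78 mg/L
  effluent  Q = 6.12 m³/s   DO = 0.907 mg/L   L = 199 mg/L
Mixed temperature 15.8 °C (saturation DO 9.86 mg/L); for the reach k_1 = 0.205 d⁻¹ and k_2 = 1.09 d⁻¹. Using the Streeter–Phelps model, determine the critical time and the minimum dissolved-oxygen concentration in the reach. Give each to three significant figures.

t_c ≈ 1.44 d; minimum DO ≈ 3.51 mg/L

Mixed DO = (23.2×7.86 + 6.12×0.907)/(23.2+6.12) = 187.9/29.32 = 6.409 mg/L.
Mixed L₀ = (23.2×4.78 + 6.12×199)/(29.32) = 1329/29.32 = 45.32 mg/L.
Initial deficit D₀ = C_s − DO₀ = 9.86 − 6.409 = 3.451 mg/L.
t_c = (1/0.8850) ln[(1.09/0.205)(1 − 3.451×0.8850/(0.205×45.32))] = 1.130 × ln(3.569) = 1.438 d.
D_c = (0.205/1.09) × 45.32 × e^(−0.205×1.438) = 0.1881 × 45.32 × 0.7447 = 6.348 mg/L.
Minimum DO = 9.86 − 6.348 = 3.512 mg/L.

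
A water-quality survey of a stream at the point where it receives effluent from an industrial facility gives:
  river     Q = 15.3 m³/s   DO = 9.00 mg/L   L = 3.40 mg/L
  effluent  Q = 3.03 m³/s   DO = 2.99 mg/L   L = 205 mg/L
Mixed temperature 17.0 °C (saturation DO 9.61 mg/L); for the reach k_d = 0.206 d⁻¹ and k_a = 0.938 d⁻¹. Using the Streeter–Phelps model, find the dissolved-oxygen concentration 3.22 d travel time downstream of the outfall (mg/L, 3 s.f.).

Mixed DO = (15.3×9.00 + 3.03×2.99)/(15.3+3.03) = 146.8/18.33 = 8.007 mg/L.
Mixed L₀ = (15.3×3.40 + 3.03×205)/(18.33) = 673.2/18.33 = 36.73 mg/L.
Initial deficit D₀ = C_s − DO₀ = 9.61 − 8.007 = 1.603 mg/L.
D(3.22) = [0.206×36.73/(0.938−0.206)](e^(−0.206×3.22) − e^(−0.938×3.22)) + 1.603 e^(−0.938×3.22)
= 10.34 × (0.5151 − 0.04878) + 1.603 × 0.04878 = 4.898 mg/L.
DO = 9.61 − 4.898 = 4.712 mg/L.

DO ≈ 4.71 mg/L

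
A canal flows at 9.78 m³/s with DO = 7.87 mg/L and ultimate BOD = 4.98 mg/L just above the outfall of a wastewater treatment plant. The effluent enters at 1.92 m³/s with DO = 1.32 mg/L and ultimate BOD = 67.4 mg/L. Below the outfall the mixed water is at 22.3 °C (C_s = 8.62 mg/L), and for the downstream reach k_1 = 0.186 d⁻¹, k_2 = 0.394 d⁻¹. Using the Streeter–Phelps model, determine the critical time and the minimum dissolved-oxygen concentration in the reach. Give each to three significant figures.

t_c ≈ 2.92 d; minimum DO ≈ 4.44 mg/L

Mixed DO = (9.78×7.87 + 1.92×1.32)/(9.78+1.92) = 79.50/11.70 = 6.795 mg/L.
Mixed L₀ = (9.78×4.98 + 1.92×67.4)/(11.70) = 178.1/11.70 = 15.22 mg/L.
Initial deficit D₀ = C_s − DO₀ = 8.62 − 6.795 = 1.825 mg/L.
t_c = (1/0.2080) ln[(0.394/0.186)(1 − 1.825×0.2080/(0.186×15.22))] = 4.808 × ln(1.834) = 2.917 d.
D_c = (0.186/0.394) × 15.22 × e^(−0.186×2.917) = 0.4721 × 15.22 × 0.5813 = 4.178 mg/L.
Minimum DO = 8.62 − 4.178 = 4.442 mg/L.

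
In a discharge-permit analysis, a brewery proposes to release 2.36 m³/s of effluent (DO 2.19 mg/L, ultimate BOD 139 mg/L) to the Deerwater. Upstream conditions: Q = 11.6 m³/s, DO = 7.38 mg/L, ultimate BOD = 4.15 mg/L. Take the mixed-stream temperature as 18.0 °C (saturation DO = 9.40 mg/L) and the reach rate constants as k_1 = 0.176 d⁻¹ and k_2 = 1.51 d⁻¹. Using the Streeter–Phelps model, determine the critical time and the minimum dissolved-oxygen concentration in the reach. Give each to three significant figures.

Mixed DO = (11.6×7.38 + 2.36×2.19)/(11.6+2.36) = 90.78/13.96 = 6.503 mg/L.
Mixed L₀ = (11.6×4.15 + 2.36×139)/(13.96) = 376.2/13.96 = 26.95 mg/L.
Initial deficit D₀ = C_s − DO₀ = 9.40 − 6.503 = 2.897 mg/L.
t_c = (1/1.334) ln[(1.51/0.176)(1 − 2.897×1.334/(0.176×26.95))] = 0.7496 × ln(1.587) = 0.3464 d.
D_c = (0.176/1.51) × 26.95 × e^(−0.176×0.3464) = 0.1166 × 26.95 × 0.9408 = 2.955 mg/L.
Minimum DO = 9.40 − 2.955 = 6.445 mg/L.

t_c ≈ 0.346 d; minimum DO ≈ 6.44 mg/L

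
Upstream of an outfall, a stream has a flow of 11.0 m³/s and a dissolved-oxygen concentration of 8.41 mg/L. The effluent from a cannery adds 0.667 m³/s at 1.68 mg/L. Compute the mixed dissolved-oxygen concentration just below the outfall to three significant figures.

Flow-weighted mixing: C = (Q_r C_r + Q_w C_w)/(Q_r + Q_w)
= (11.0×8.41 + 0.667×1.68)/(11.0 + 0.667) = 93.63/11.67 = 8.025 mg/L.

8.03 mg/L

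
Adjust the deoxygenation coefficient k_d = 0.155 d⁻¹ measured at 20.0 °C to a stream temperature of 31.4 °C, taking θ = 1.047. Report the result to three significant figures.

k_d ≈ 0.262 d⁻¹

k_d(T₂) = k_d(T₁) · θ^(T₂−T₁) = 0.155 × 1.047^(31.4−20.0)
= 0.155 × 1.047^11.4 = 0.155 × 1.688 = 0.2617 d⁻¹.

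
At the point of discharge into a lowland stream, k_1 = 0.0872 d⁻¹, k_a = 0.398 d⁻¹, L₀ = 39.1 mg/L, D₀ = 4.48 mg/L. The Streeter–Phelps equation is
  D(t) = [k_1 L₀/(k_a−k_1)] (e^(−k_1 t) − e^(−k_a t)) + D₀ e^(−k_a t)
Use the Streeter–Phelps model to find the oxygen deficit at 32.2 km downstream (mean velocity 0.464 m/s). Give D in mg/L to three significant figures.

Travel time t = x/v = 32.2 km / (0.464 m/s) = 32200 m / 0.464 m/s = 69400 s = 0.8032 d.
k_1 L₀/(k_a−k_1) = 0.0872×39.1/(0.398−0.0872) = 3.410/0.3108 = 10.97 mg/L.
e^(−k_1 t) = e^(−0.0872×0.8032) = 0.9324; e^(−k_a t) = e^(−0.398×0.8032) = 0.7264.
D = 10.97 × (0.9324 − 0.7264) + 4.48 × 0.7264 = 2.260 + 3.254 = 5.514 mg/L.

D ≈ 5.51 mg/L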